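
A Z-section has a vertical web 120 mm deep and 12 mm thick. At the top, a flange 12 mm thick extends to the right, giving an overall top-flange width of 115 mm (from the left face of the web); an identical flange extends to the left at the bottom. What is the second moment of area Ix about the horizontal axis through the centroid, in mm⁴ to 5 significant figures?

Decompose the section into non-overlapping parts with the origin at the bottom-left of its bounding rectangle.
Web: 12 × 120, A = 1 440 mm², y = 60 mm, Ī = 1 728 000 mm⁴.
Top flange (beyond web): 103 × 12, A = 1 236 mm², y = 114 mm, Ī = 14 832 mm⁴.
Bottom flange (beyond web): 103 × 12, A = 1 236 mm², y = 6 mm, Ī = 14 832 mm⁴.
Centroid: ȳ = ΣA·y / ΣA = 60 mm.
Transfer each piece to the horizontal axis through the centroid using Ī + A·d² with d = y − 60:
  web: d = 0 mm → contributes +1 728 000 mm⁴
  top flange (beyond web): d = 54 mm → contributes +3 619 008 mm⁴
  bottom flange (beyond web): d = -54 mm → contributes +3 619 008 mm⁴
Total I = 8 966 016 mm⁴.

Ix ≈ 8.9660 × 10⁶ mm⁴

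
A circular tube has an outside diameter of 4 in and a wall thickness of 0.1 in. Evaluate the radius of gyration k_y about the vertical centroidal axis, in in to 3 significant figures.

Split into non-overlapping primitives; take the origin at the lower-left of the bounding box.
Outer circle: ⌀4, A = 12.566 in², x = 2 in, Ī = 12.566 in⁴.
Bore (subtracted): ⌀3.8, A = 11.341 in², x = 2 in, Ī = 10.235 in⁴.
By symmetry the centroid is at mid-width, x̄ = 2 in.
All pieces are centred on the vertical centroidal axis, so I = ΣĪ (holes subtracted) = 2.331 in⁴.
Radius of gyration: k = √(I/A) = √(2.331 / 1.2252) = 1.3793 in.

k_y ≈ 1.38 in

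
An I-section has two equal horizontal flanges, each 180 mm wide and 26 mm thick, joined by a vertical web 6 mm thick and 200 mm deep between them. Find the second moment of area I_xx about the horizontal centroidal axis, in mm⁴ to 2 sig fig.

Split into non-overlapping primitives; take the origin at the lower-left of the bounding box.
Bottom flange: 180 × 26, A = 4 680 mm², y = 13 mm, Ī = 263 640 mm⁴.
Web: 6 × 200, A = 1 200 mm², y = 126 mm, Ī = 4 000 000 mm⁴.
Top flange: 180 × 26, A = 4 680 mm², y = 239 mm, Ī = 263 640 mm⁴.
By symmetry the centroid is at mid-height, ȳ = 126 mm.
Transfer each piece to the horizontal centroidal axis using Ī + A·d² with d = y − 126:
  bottom flange: d = -113 mm → contributes +60 022 560 mm⁴
  web: d = 0 mm → contributes +4 000 000 mm⁴
  top flange: d = 113 mm → contributes +60 022 560 mm⁴
Total I = 124 045 120 mm⁴.

I_xx ≈ 1.2 × 10⁸ mm⁴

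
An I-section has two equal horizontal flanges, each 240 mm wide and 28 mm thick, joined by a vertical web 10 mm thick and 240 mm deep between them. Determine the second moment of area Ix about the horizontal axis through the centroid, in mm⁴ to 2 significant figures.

Treat the section as a set of non-overlapping primitives; coordinates are from the bounding-box lower-left.
Bottom flange: 240 × 28, A = 6 720 mm², y = 14 mm, Ī = 439 040 mm⁴.
Web: 10 × 240, A = 2 400 mm², y = 148 mm, Ī = 11 520 000 mm⁴.
Top flange: 240 × 28, A = 6 720 mm², y = 282 mm, Ī = 439 040 mm⁴.
By symmetry the centroid is at mid-height, ȳ = 148 mm.
Transfer each piece to the horizontal axis through the centroid using Ī + A·d² with d = y − 148:
  bottom flange: d = -134 mm → contributes +121 103 360 mm⁴
  web: d = 0 mm → contributes +11 520 000 mm⁴
  top flange: d = 134 mm → contributes +121 103 360 mm⁴
Total I = 253 726 720 mm⁴.

Ix ≈ 2.5 × 10⁸ mm⁴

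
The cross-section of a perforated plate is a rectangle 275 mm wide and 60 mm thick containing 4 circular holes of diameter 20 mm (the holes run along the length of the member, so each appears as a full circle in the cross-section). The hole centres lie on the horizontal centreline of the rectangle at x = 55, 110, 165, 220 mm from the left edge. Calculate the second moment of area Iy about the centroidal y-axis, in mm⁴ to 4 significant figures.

Iy ≈ 9.920 × 10⁷ mm⁴

Split into non-overlapping primitives; take the origin at the lower-left of the bounding box.
Plate: 275 × 60, A = 16 500 mm², x = 137.5 mm, Ī = 103 984 375 mm⁴.
Hole 1 (subtracted): ⌀20, A = 314.159 mm², x = 55 mm, Ī = 7853.98 mm⁴.
Hole 2 (subtracted): ⌀20, A = 314.159 mm², x = 110 mm, Ī = 7853.98 mm⁴.
Hole 3 (subtracted): ⌀20, A = 314.159 mm², x = 165 mm, Ī = 7853.98 mm⁴.
Hole 4 (subtracted): ⌀20, A = 314.159 mm², x = 220 mm, Ī = 7853.98 mm⁴.
By symmetry the centroid is at mid-width, x̄ = 137.5 mm.
Transfer each piece to the centroidal y-axis using Ī + A·d² with d = x − 137.5:
  plate: d = 0 mm → contributes +103 984 375 mm⁴
  hole 1: d = -82.5 mm → contributes −2 146 100 mm⁴
  hole 2: d = -27.5 mm → contributes −245 437 mm⁴
  hole 3: d = 27.5 mm → contributes −245 437 mm⁴
  hole 4: d = 82.5 mm → contributes −2 146 100 mm⁴
Total I = 99 201 300 mm⁴.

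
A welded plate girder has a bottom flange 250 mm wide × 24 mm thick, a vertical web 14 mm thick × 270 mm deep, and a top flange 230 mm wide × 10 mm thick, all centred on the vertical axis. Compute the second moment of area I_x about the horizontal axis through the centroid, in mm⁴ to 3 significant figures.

I_x ≈ 1.72 × 10⁸ mm⁴

Split into non-overlapping primitives; take the origin at the lower-left of the bounding box.
Bottom plate: 250 × 24, A = 6 000 mm², y = 12 mm, Ī = 288 000 mm⁴.
Web plate: 14 × 270, A = 3 780 mm², y = 159 mm, Ī = 22 963 500 mm⁴.
Top plate: 230 × 10, A = 2 300 mm², y = 299 mm, Ī = 19 167 mm⁴.
Centroid: ȳ = ΣA·y / ΣA = 112.64 mm.
Transfer each piece to the horizontal axis through the centroid using Ī + A·d² with d = y − 112.64:
  bottom plate: d = -100.64 mm → contributes +61 061 337 mm⁴
  web plate: d = 46.358 mm → contributes +31 086 828 mm⁴
  top plate: d = 186.36 mm → contributes +79 896 237 mm⁴
Total I = 172 044 402 mm⁴.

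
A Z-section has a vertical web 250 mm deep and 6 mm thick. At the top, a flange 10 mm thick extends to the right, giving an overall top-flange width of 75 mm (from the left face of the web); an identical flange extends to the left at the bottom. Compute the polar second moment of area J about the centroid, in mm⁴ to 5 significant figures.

J ≈ 3.0189 × 10⁷ mm⁴

Split into non-overlapping primitives; take the origin at the lower-left of the bounding box.
Web: 6 × 250, A = 1 500 mm², y = 125 mm, Ī = 7 812 500 mm⁴.
Top flange (beyond web): 69 × 10, A = 690 mm², y = 245 mm, Ī = 5 750 mm⁴.
Bottom flange (beyond web): 69 × 10, A = 690 mm², y = 5 mm, Ī = 5 750 mm⁴.
Centroid: ȳ = ΣA·y / ΣA = 125 mm.
Transfer each piece to the centroidal x-axis using Ī + A·d² with d = y − 125:
  web: d = 0 mm → contributes +7 812 500 mm⁴
  top flange (beyond web): d = 120 mm → contributes +9 941 750 mm⁴
  bottom flange (beyond web): d = -120 mm → contributes +9 941 750 mm⁴
Total I = 27 696 000 mm⁴.
For the y-axis: x̄ = 72 mm.
Repeating about the centroidal y-axis gives I_y = 2 492 640 mm⁴.
Polar second moment: J = I_x + I_y = 30 188 640 mm⁴.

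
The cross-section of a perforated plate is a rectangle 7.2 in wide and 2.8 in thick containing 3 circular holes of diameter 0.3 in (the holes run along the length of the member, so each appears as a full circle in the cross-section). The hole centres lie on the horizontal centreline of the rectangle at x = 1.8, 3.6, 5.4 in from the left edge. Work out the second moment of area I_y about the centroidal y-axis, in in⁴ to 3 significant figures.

I_y ≈ 86.6 in⁴

Break the section into simple shapes (no overlaps), measuring from the bottom-left corner of the bounding box.
Plate: 7.2 × 2.8, A = 20.16 in², x = 3.6 in, Ī = 87.091 in⁴.
Hole 1 (subtracted): ⌀0.3, A = 0.070686 in², x = 1.8 in, Ī = 0.00039761 in⁴.
Hole 2 (subtracted): ⌀0.3, A = 0.070686 in², x = 3.6 in, Ī = 0.00039761 in⁴.
Hole 3 (subtracted): ⌀0.3, A = 0.070686 in², x = 5.4 in, Ī = 0.00039761 in⁴.
By symmetry the centroid is at mid-width, x̄ = 3.6 in.
Transfer each piece to the centroidal y-axis using Ī + A·d² with d = x − 3.6:
  plate: d = 0 in → contributes +87.091 in⁴
  hole 1: d = -1.8 in → contributes −0.22942 in⁴
  hole 2: d = 0 in → contributes −0.00039761 in⁴
  hole 3: d = 1.8 in → contributes −0.22942 in⁴
Total I = 86.632 in⁴.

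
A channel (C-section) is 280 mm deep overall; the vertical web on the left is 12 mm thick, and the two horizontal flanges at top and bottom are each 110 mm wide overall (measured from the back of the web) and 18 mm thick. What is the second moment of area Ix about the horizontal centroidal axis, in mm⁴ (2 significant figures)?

Ix ≈ 8.3 × 10⁷ mm⁴

Treat the section as a set of non-overlapping primitives; coordinates are from the bounding-box lower-left.
Web: 12 × 280, A = 3 360 mm², y = 140 mm, Ī = 21 952 000 mm⁴.
Top flange (beyond web): 98 × 18, A = 1 764 mm², y = 271 mm, Ī = 47 628 mm⁴.
Bottom flange (beyond web): 98 × 18, A = 1 764 mm², y = 9 mm, Ī = 47 628 mm⁴.
By symmetry the centroid is at mid-height, ȳ = 140 mm.
Transfer each piece to the horizontal centroidal axis using Ī + A·d² with d = y − 140:
  web: d = 0 mm → contributes +21 952 000 mm⁴
  top flange (beyond web): d = 131 mm → contributes +30 319 632 mm⁴
  bottom flange (beyond web): d = -131 mm → contributes +30 319 632 mm⁴
Total I = 82 591 264 mm⁴.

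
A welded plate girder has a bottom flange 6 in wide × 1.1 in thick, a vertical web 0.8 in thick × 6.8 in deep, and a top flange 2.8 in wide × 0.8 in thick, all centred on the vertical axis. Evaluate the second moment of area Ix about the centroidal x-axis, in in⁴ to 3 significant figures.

Ix ≈ 135 in⁴

Break the section into simple shapes (no overlaps), measuring from the bottom-left corner of the bounding box.
Bottom plate: 6 × 1.1, A = 6.6 in², y = 0.55 in, Ī = 0.6655 in⁴.
Web plate: 0.8 × 6.8, A = 5.44 in², y = 4.5 in, Ī = 20.962 in⁴.
Top plate: 2.8 × 0.8, A = 2.24 in², y = 8.3 in, Ī = 0.11947 in⁴.
Centroid: ȳ = ΣA·y / ΣA = 3.2704 in.
Transfer each piece to the centroidal x-axis using Ī + A·d² with d = y − 3.2704:
  bottom plate: d = -2.7204 in → contributes +49.511 in⁴
  web plate: d = 1.2296 in → contributes +29.186 in⁴
  top plate: d = 5.0296 in → contributes +56.783 in⁴
Total I = 135.48 in⁴.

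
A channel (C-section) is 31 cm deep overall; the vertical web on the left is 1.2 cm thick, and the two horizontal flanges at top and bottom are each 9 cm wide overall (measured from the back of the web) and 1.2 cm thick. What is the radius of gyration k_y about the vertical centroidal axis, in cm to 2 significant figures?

Decompose the section into non-overlapping parts with the origin at the bottom-left of its bounding rectangle.
Web: 1.2 × 31, A = 37.2 cm², x = 0.6 cm, Ī = 4.464 cm⁴.
Top flange (beyond web): 7.8 × 1.2, A = 9.36 cm², x = 5.1 cm, Ī = 47.46 cm⁴.
Bottom flange (beyond web): 7.8 × 1.2, A = 9.36 cm², x = 5.1 cm, Ī = 47.46 cm⁴.
Centroid: x̄ = ΣA·x / ΣA = 2.106 cm.
Transfer each piece to the vertical centroidal axis using Ī + A·d² with d = x − 2.106:
  web: d = -1.506 cm → contributes +88.88 cm⁴
  top flange (beyond web): d = 2.994 cm → contributes +131.3 cm⁴
  bottom flange (beyond web): d = 2.994 cm → contributes +131.3 cm⁴
Total I = 351.6 cm⁴.
Radius of gyration: k = √(I/A) = √(351.6 / 55.92) = 2.507 cm.

k_y ≈ 2.5 cm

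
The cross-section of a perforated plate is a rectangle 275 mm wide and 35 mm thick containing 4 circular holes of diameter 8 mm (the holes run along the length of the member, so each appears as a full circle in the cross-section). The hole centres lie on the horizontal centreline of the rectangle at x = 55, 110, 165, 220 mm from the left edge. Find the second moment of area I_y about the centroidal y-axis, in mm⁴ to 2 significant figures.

I_y ≈ 6.0 × 10⁷ mm⁴

Break the section into simple shapes (no overlaps), measuring from the bottom-left corner of the bounding box.
Plate: 275 × 35, A = 9 625 mm², x = 137.5 mm, Ī = 60 657 552 mm⁴.
Hole 1 (subtracted): ⌀8, A = 50.27 mm², x = 55 mm, Ī = 201.1 mm⁴.
Hole 2 (subtracted): ⌀8, A = 50.27 mm², x = 110 mm, Ī = 201.1 mm⁴.
Hole 3 (subtracted): ⌀8, A = 50.27 mm², x = 165 mm, Ī = 201.1 mm⁴.
Hole 4 (subtracted): ⌀8, A = 50.27 mm², x = 220 mm, Ī = 201.1 mm⁴.
By symmetry the centroid is at mid-width, x̄ = 137.5 mm.
Transfer each piece to the centroidal y-axis using Ī + A·d² with d = x − 137.5:
  plate: d = 0 mm → contributes +60 657 552 mm⁴
  hole 1: d = -82.5 mm → contributes −342 321 mm⁴
  hole 2: d = -27.5 mm → contributes −38 214 mm⁴
  hole 3: d = 27.5 mm → contributes −38 214 mm⁴
  hole 4: d = 82.5 mm → contributes −342 321 mm⁴
Total I = 59 896 482 mm⁴.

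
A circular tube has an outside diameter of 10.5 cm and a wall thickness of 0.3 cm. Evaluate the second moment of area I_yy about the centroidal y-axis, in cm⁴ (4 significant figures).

I_yy ≈ 125.1 cm⁴

Treat the section as a set of non-overlapping primitives; coordinates are from the bounding-box lower-left.
Outer circle: ⌀10.5, A = 86.5901 cm², x = 5.25 cm, Ī = 596.66 cm⁴.
Bore (subtracted): ⌀9.9, A = 76.9769 cm², x = 5.25 cm, Ī = 471.531 cm⁴.
By symmetry the centroid is at mid-width, x̄ = 5.25 cm.
All pieces are centred on the centroidal y-axis, so I = ΣĪ (holes subtracted) = 125.129 cm⁴.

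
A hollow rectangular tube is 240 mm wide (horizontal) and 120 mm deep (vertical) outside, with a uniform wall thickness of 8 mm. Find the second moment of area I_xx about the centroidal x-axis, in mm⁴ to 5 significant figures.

I_xx ≈ 1.3563 × 10⁷ mm⁴

Treat the section as a set of non-overlapping primitives; coordinates are from the bounding-box lower-left.
Outer rectangle: 240 × 120, A = 28 800 mm², y = 60 mm, Ī = 34 560 000 mm⁴.
Inner void (subtracted): 224 × 104, A = 23 296 mm², y = 60 mm, Ī = 20 997 461 mm⁴.
By symmetry the centroid is at mid-height, ȳ = 60 mm.
All pieces are centred on the centroidal x-axis, so I = ΣĪ (holes subtracted) = 13 562 539 mm⁴.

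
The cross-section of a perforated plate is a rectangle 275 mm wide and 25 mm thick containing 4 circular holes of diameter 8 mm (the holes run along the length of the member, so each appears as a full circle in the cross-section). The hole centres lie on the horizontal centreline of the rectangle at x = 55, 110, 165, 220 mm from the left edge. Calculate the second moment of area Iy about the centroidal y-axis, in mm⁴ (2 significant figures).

Iy ≈ 4.3 × 10⁷ mm⁴

Treat the section as a set of non-overlapping primitives; coordinates are from the bounding-box lower-left.
Plate: 275 × 25, A = 6 875 mm², x = 137.5 mm, Ī = 43 326 823 mm⁴.
Hole 1 (subtracted): ⌀8, A = 50.27 mm², x = 55 mm, Ī = 201.1 mm⁴.
Hole 2 (subtracted): ⌀8, A = 50.27 mm², x = 110 mm, Ī = 201.1 mm⁴.
Hole 3 (subtracted): ⌀8, A = 50.27 mm², x = 165 mm, Ī = 201.1 mm⁴.
Hole 4 (subtracted): ⌀8, A = 50.27 mm², x = 220 mm, Ī = 201.1 mm⁴.
By symmetry the centroid is at mid-width, x̄ = 137.5 mm.
Transfer each piece to the centroidal y-axis using Ī + A·d² with d = x − 137.5:
  plate: d = 0 mm → contributes +43 326 823 mm⁴
  hole 1: d = -82.5 mm → contributes −342 321 mm⁴
  hole 2: d = -27.5 mm → contributes −38 214 mm⁴
  hole 3: d = 27.5 mm → contributes −38 214 mm⁴
  hole 4: d = 82.5 mm → contributes −342 321 mm⁴
Total I = 42 565 753 mm⁴.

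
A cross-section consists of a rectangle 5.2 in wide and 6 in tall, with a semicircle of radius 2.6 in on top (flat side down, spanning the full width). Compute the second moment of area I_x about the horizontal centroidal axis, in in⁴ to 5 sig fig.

Treat the section as a set of non-overlapping primitives; coordinates are from the bounding-box lower-left.
Rectangular body: 5.2 × 6, A = 31.2 in², y = 3 in, Ī = 93.6 in⁴.
Semicircular cap: semicircle r = 2.6, A = 10.61858 in², y = 7.103474 in, Ī = 5.01563 in⁴.
Centroid: ȳ = ΣA·y / ΣA = 4.041955 in.
Transfer each piece to the horizontal centroidal axis using Ī + A·d² with d = y − 4.041955:
  rectangular body: d = -1.041955 in → contributes +127.4729 in⁴
  semicircular cap: d = 3.061519 in → contributes +104.5425 in⁴
Total I = 232.0155 in⁴.

I_x ≈ 232.02 in⁴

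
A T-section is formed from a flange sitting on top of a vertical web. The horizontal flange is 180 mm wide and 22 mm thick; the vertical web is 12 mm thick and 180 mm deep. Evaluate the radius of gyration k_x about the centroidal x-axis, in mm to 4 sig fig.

Break the section into simple shapes (no overlaps), measuring from the bottom-left corner of the bounding box.
Flange: 180 × 22, A = 3 960 mm², y = 191 mm, Ī = 159 720 mm⁴.
Web: 12 × 180, A = 2 160 mm², y = 90 mm, Ī = 5 832 000 mm⁴.
Centroid: ȳ = ΣA·y / ΣA = 155.353 mm.
Transfer each piece to the centroidal x-axis using Ī + A·d² with d = y − 155.353:
  flange: d = 35.6471 mm → contributes +5 191 743 mm⁴
  web: d = -65.3529 mm → contributes +15 057 375 mm⁴
Total I = 20 249 118 mm⁴.
Radius of gyration: k = √(I/A) = √(20 249 118 / 6 120) = 57.5211 mm.

k_x ≈ 57.52 mm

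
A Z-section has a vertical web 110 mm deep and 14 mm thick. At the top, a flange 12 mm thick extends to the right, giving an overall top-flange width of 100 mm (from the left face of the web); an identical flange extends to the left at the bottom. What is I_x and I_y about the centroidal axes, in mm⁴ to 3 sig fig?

Break the section into simple shapes (no overlaps), measuring from the bottom-left corner of the bounding box.
Web: 14 × 110, A = 1 540 mm², y = 55 mm, Ī = 1 552 833 mm⁴.
Top flange (beyond web): 86 × 12, A = 1 032 mm², y = 104 mm, Ī = 12 384 mm⁴.
Bottom flange (beyond web): 86 × 12, A = 1 032 mm², y = 6 mm, Ī = 12 384 mm⁴.
Centroid: ȳ = ΣA·y / ΣA = 55 mm.
Transfer each piece to the centroidal x-axis using Ī + A·d² with d = y − 55:
  web: d = 0 mm → contributes +1 552 833 mm⁴
  top flange (beyond web): d = 49 mm → contributes +2 490 216 mm⁴
  bottom flange (beyond web): d = -49 mm → contributes +2 490 216 mm⁴
Total I = 6 533 265 mm⁴.
For the y-axis: x̄ = 93 mm.
Repeating about the centroidal y-axis gives I_y = 6 457 265 mm⁴.

I_x ≈ 6.53 × 10⁶ mm⁴, I_y ≈ 6.46 × 10⁶ mm⁴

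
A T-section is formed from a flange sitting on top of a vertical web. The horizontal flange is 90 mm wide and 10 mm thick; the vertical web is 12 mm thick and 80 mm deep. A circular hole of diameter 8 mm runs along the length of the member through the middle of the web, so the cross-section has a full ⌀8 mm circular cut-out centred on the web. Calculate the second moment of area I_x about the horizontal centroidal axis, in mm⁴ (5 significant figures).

Break the section into simple shapes (no overlaps), measuring from the bottom-left corner of the bounding box.
Flange: 90 × 10, A = 900 mm², y = 85 mm, Ī = 7 500 mm⁴.
Web: 12 × 80, A = 960 mm², y = 40 mm, Ī = 512 000 mm⁴.
Hole (subtracted): ⌀8, A = 50.26548 mm², y = 40 mm, Ī = 201.0619 mm⁴.
Centroid: ȳ = ΣA·y / ΣA = 62.37897 mm.
Transfer each piece to the horizontal centroidal axis using Ī + A·d² with d = y − 62.37897:
  flange: d = 22.62103 mm → contributes +468039.8 mm⁴
  web: d = -22.37897 mm → contributes +992785.7 mm⁴
  hole: d = -22.37897 mm → contributes −25374.94 mm⁴
Total I = 1 435 451 mm⁴.

I_x ≈ 1.4355 × 10⁶ mm⁴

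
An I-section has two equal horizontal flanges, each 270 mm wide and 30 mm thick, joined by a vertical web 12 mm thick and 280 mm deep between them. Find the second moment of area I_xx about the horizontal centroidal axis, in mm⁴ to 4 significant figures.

I_xx ≈ 4.124 × 10⁸ mm⁴

Split into non-overlapping primitives; take the origin at the lower-left of the bounding box.
Bottom flange: 270 × 30, A = 8 100 mm², y = 15 mm, Ī = 607 500 mm⁴.
Web: 12 × 280, A = 3 360 mm², y = 170 mm, Ī = 21 952 000 mm⁴.
Top flange: 270 × 30, A = 8 100 mm², y = 325 mm, Ī = 607 500 mm⁴.
By symmetry the centroid is at mid-height, ȳ = 170 mm.
Transfer each piece to the horizontal centroidal axis using Ī + A·d² with d = y − 170:
  bottom flange: d = -155 mm → contributes +195 210 000 mm⁴
  web: d = 0 mm → contributes +21 952 000 mm⁴
  top flange: d = 155 mm → contributes +195 210 000 mm⁴
Total I = 412 372 000 mm⁴.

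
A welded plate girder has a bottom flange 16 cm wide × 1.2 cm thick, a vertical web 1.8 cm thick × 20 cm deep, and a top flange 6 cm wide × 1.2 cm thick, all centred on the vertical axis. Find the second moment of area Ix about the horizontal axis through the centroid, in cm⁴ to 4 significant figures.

Treat the section as a set of non-overlapping primitives; coordinates are from the bounding-box lower-left.
Bottom plate: 16 × 1.2, A = 19.2 cm², y = 0.6 cm, Ī = 2.304 cm⁴.
Web plate: 1.8 × 20, A = 36 cm², y = 11.2 cm, Ī = 1 200 cm⁴.
Top plate: 6 × 1.2, A = 7.2 cm², y = 21.8 cm, Ī = 0.864 cm⁴.
Centroid: ȳ = ΣA·y / ΣA = 9.16154 cm.
Transfer each piece to the horizontal axis through the centroid using Ī + A·d² with d = y − 9.16154:
  bottom plate: d = -8.56154 cm → contributes +1409.66 cm⁴
  web plate: d = 2.03846 cm → contributes +1349.59 cm⁴
  top plate: d = 12.6385 cm → contributes +1150.93 cm⁴
Total I = 3910.18 cm⁴.

Ix ≈ 3910 cm⁴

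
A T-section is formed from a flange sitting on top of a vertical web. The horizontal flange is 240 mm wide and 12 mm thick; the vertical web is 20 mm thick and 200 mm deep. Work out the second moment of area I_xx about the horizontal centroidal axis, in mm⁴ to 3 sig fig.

Decompose the section into non-overlapping parts with the origin at the bottom-left of its bounding rectangle.
Flange: 240 × 12, A = 2 880 mm², y = 206 mm, Ī = 34 560 mm⁴.
Web: 20 × 200, A = 4 000 mm², y = 100 mm, Ī = 13 333 333 mm⁴.
Centroid: ȳ = ΣA·y / ΣA = 144.37 mm.
Transfer each piece to the horizontal centroidal axis using Ī + A·d² with d = y − 144.37:
  flange: d = 61.628 mm → contributes +10 972 797 mm⁴
  web: d = -44.372 mm → contributes +21 208 864 mm⁴
Total I = 32 181 661 mm⁴.

I_xx ≈ 3.22 × 10⁷ mm⁴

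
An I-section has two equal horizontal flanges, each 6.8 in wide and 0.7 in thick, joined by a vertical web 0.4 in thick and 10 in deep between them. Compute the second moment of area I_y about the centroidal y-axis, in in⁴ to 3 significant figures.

I_y ≈ 36.7 in⁴

Break the section into simple shapes (no overlaps), measuring from the bottom-left corner of the bounding box.
Bottom flange: 6.8 × 0.7, A = 4.76 in², x = 3.4 in, Ī = 18.342 in⁴.
Web: 0.4 × 10, A = 4 in², x = 3.4 in, Ī = 0.053333 in⁴.
Top flange: 6.8 × 0.7, A = 4.76 in², x = 3.4 in, Ī = 18.342 in⁴.
By symmetry the centroid is at mid-width, x̄ = 3.4 in.
All pieces are centred on the centroidal y-axis, so I = ΣĪ = 36.737 in⁴.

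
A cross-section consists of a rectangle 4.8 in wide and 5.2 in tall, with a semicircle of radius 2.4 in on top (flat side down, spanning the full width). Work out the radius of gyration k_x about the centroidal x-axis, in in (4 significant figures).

Split into non-overlapping primitives; take the origin at the lower-left of the bounding box.
Rectangular body: 4.8 × 5.2, A = 24.96 in², y = 2.6 in, Ī = 56.2432 in⁴.
Semicircular cap: semicircle r = 2.4, A = 9.04779 in², y = 6.21859 in, Ī = 3.64147 in⁴.
Centroid: ȳ = ΣA·y / ΣA = 3.56273 in.
Transfer each piece to the centroidal x-axis using Ī + A·d² with d = y − 3.56273:
  rectangular body: d = -0.962728 in → contributes +79.3773 in⁴
  semicircular cap: d = 2.65586 in → contributes +67.4611 in⁴
Total I = 146.838 in⁴.
Radius of gyration: k = √(I/A) = √(146.838 / 34.0078) = 2.07793 in.

k_x ≈ 2.078 in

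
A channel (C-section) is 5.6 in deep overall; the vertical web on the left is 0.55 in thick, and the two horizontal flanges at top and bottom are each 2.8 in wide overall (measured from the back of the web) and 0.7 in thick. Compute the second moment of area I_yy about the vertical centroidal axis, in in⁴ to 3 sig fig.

Break the section into simple shapes (no overlaps), measuring from the bottom-left corner of the bounding box.
Web: 0.55 × 5.6, A = 3.08 in², x = 0.275 in, Ī = 0.077642 in⁴.
Top flange (beyond web): 2.25 × 0.7, A = 1.575 in², x = 1.675 in, Ī = 0.66445 in⁴.
Bottom flange (beyond web): 2.25 × 0.7, A = 1.575 in², x = 1.675 in, Ī = 0.66445 in⁴.
Centroid: x̄ = ΣA·x / ΣA = 0.98287 in.
Transfer each piece to the vertical centroidal axis using Ī + A·d² with d = x − 0.98287:
  web: d = -0.70787 in → contributes +1.6209 in⁴
  top flange (beyond web): d = 0.69213 in → contributes +1.419 in⁴
  bottom flange (beyond web): d = 0.69213 in → contributes +1.419 in⁴
Total I = 4.4589 in⁴.

I_yy ≈ 4.46 in⁴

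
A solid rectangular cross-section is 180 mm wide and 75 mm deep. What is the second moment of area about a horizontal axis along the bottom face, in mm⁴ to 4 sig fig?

The section: 180 × 75, A = 13 500 mm², y = 37.5 mm, Ī = 6 328 125 mm⁴.
Transfer it to the bottom edge using Ī + A·d² with d = y − 0:
  the section: d = 37.5 mm → contributes +25 312 500 mm⁴
Total I = 25 312 500 mm⁴.

I_base ≈ 2.531 × 10⁷ mm⁴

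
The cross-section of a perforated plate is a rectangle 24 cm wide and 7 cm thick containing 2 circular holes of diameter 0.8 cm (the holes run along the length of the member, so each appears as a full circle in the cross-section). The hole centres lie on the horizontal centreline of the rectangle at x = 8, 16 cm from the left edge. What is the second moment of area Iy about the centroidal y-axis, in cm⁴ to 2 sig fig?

Break the section into simple shapes (no overlaps), measuring from the bottom-left corner of the bounding box.
Plate: 24 × 7, A = 168 cm², x = 12 cm, Ī = 8 064 cm⁴.
Hole 1 (subtracted): ⌀0.8, A = 0.5027 cm², x = 8 cm, Ī = 0.02011 cm⁴.
Hole 2 (subtracted): ⌀0.8, A = 0.5027 cm², x = 16 cm, Ī = 0.02011 cm⁴.
By symmetry the centroid is at mid-width, x̄ = 12 cm.
Transfer each piece to the centroidal y-axis using Ī + A·d² with d = x − 12:
  plate: d = 0 cm → contributes +8 064 cm⁴
  hole 1: d = -4 cm → contributes −8.063 cm⁴
  hole 2: d = 4 cm → contributes −8.063 cm⁴
Total I = 8 048 cm⁴.

Iy ≈ 8000 cm⁴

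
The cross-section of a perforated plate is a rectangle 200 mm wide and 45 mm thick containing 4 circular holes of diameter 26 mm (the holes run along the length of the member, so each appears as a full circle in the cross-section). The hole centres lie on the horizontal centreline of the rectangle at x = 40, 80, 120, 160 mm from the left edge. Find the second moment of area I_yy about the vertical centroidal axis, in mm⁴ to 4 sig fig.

Break the section into simple shapes (no overlaps), measuring from the bottom-left corner of the bounding box.
Plate: 200 × 45, A = 9 000 mm², x = 100 mm, Ī = 30 000 000 mm⁴.
Hole 1 (subtracted): ⌀26, A = 530.929 mm², x = 40 mm, Ī = 22431.8 mm⁴.
Hole 2 (subtracted): ⌀26, A = 530.929 mm², x = 80 mm, Ī = 22431.8 mm⁴.
Hole 3 (subtracted): ⌀26, A = 530.929 mm², x = 120 mm, Ī = 22431.8 mm⁴.
Hole 4 (subtracted): ⌀26, A = 530.929 mm², x = 160 mm, Ī = 22431.8 mm⁴.
By symmetry the centroid is at mid-width, x̄ = 100 mm.
Transfer each piece to the vertical centroidal axis using Ī + A·d² with d = x − 100:
  plate: d = 0 mm → contributes +30 000 000 mm⁴
  hole 1: d = -60 mm → contributes −1 933 777 mm⁴
  hole 2: d = -20 mm → contributes −234 803 mm⁴
  hole 3: d = 20 mm → contributes −234 803 mm⁴
  hole 4: d = 60 mm → contributes −1 933 777 mm⁴
Total I = 25 662 840 mm⁴.

I_yy ≈ 2.566 × 10⁷ mm⁴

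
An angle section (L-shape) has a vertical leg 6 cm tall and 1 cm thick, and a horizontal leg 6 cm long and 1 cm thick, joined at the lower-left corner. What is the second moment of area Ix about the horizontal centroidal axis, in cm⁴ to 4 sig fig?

Ix ≈ 35.46 cm⁴

Split into non-overlapping primitives; take the origin at the lower-left of the bounding box.
Vertical leg: 1 × 6, A = 6 cm², y = 3 cm, Ī = 18 cm⁴.
Horizontal leg (remainder): 5 × 1, A = 5 cm², y = 0.5 cm, Ī = 0.416667 cm⁴.
Centroid: ȳ = ΣA·y / ΣA = 1.86364 cm.
Transfer each piece to the horizontal centroidal axis using Ī + A·d² with d = y − 1.86364:
  vertical leg: d = 1.13636 cm → contributes +25.7479 cm⁴
  horizontal leg (remainder): d = -1.36364 cm → contributes +9.71419 cm⁴
Total I = 35.4621 cm⁴.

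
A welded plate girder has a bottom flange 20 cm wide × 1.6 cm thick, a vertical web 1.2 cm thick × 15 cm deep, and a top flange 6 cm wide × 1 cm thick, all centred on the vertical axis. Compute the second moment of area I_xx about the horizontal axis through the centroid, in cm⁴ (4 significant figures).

I_xx ≈ 2088 cm⁴

Break the section into simple shapes (no overlaps), measuring from the bottom-left corner of the bounding box.
Bottom plate: 20 × 1.6, A = 32 cm², y = 0.8 cm, Ī = 6.82667 cm⁴.
Web plate: 1.2 × 15, A = 18 cm², y = 9.1 cm, Ī = 337.5 cm⁴.
Top plate: 6 × 1, A = 6 cm², y = 17.1 cm, Ī = 0.5 cm⁴.
Centroid: ȳ = ΣA·y / ΣA = 5.21429 cm.
Transfer each piece to the horizontal axis through the centroid using Ī + A·d² with d = y − 5.21429:
  bottom plate: d = -4.41429 cm → contributes +630.376 cm⁴
  web plate: d = 3.88571 cm → contributes +609.278 cm⁴
  top plate: d = 11.8857 cm → contributes +848.121 cm⁴
Total I = 2087.78 cm⁴.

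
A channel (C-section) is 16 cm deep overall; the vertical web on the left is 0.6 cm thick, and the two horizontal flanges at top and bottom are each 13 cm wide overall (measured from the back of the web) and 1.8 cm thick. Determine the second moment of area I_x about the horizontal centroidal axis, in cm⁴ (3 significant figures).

Split into non-overlapping primitives; take the origin at the lower-left of the bounding box.
Web: 0.6 × 16, A = 9.6 cm², y = 8 cm, Ī = 204.8 cm⁴.
Top flange (beyond web): 12.4 × 1.8, A = 22.32 cm², y = 15.1 cm, Ī = 6.0264 cm⁴.
Bottom flange (beyond web): 12.4 × 1.8, A = 22.32 cm², y = 0.9 cm, Ī = 6.0264 cm⁴.
By symmetry the centroid is at mid-height, ȳ = 8 cm.
Transfer each piece to the horizontal centroidal axis using Ī + A·d² with d = y − 8:
  web: d = 0 cm → contributes +204.8 cm⁴
  top flange (beyond web): d = 7.1 cm → contributes +1131.2 cm⁴
  bottom flange (beyond web): d = -7.1 cm → contributes +1131.2 cm⁴
Total I = 2467.2 cm⁴.

I_x ≈ 2470 cm⁴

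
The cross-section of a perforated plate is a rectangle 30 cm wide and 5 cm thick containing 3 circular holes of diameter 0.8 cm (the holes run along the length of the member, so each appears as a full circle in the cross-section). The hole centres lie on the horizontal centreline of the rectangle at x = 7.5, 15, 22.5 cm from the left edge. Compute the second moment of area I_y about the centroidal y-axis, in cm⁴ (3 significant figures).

I_y ≈ 1.12 × 10⁴ cm⁴

Split into non-overlapping primitives; take the origin at the lower-left of the bounding box.
Plate: 30 × 5, A = 150 cm², x = 15 cm, Ī = 11 250 cm⁴.
Hole 1 (subtracted): ⌀0.8, A = 0.50265 cm², x = 7.5 cm, Ī = 0.020106 cm⁴.
Hole 2 (subtracted): ⌀0.8, A = 0.50265 cm², x = 15 cm, Ī = 0.020106 cm⁴.
Hole 3 (subtracted): ⌀0.8, A = 0.50265 cm², x = 22.5 cm, Ī = 0.020106 cm⁴.
By symmetry the centroid is at mid-width, x̄ = 15 cm.
Transfer each piece to the centroidal y-axis using Ī + A·d² with d = x − 15:
  plate: d = 0 cm → contributes +11 250 cm⁴
  hole 1: d = -7.5 cm → contributes −28.294 cm⁴
  hole 2: d = 0 cm → contributes −0.020106 cm⁴
  hole 3: d = 7.5 cm → contributes −28.294 cm⁴
Total I = 11 193 cm⁴.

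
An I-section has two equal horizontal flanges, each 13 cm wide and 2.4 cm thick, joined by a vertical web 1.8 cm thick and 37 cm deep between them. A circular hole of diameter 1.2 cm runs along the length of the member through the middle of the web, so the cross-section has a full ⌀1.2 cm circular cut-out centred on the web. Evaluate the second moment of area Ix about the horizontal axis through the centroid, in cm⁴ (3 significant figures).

Break the section into simple shapes (no overlaps), measuring from the bottom-left corner of the bounding box.
Bottom flange: 13 × 2.4, A = 31.2 cm², y = 1.2 cm, Ī = 14.976 cm⁴.
Web: 1.8 × 37, A = 66.6 cm², y = 20.9 cm, Ī = 7 598 cm⁴.
Top flange: 13 × 2.4, A = 31.2 cm², y = 40.6 cm, Ī = 14.976 cm⁴.
Hole (subtracted): ⌀1.2, A = 1.131 cm², y = 20.9 cm, Ī = 0.10179 cm⁴.
By symmetry the centroid is at mid-height, ȳ = 20.9 cm.
Transfer each piece to the horizontal axis through the centroid using Ī + A·d² with d = y − 20.9:
  bottom flange: d = -19.7 cm → contributes +12 123 cm⁴
  web: d = 0 cm → contributes +7 598 cm⁴
  top flange: d = 19.7 cm → contributes +12 123 cm⁴
  hole: d = 0 cm → contributes −0.10179 cm⁴
Total I = 31 845 cm⁴.

Ix ≈ 3.18 × 10⁴ cm⁴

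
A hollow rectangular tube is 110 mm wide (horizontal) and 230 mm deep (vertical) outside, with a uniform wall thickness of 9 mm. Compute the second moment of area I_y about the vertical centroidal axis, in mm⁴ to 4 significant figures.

I_y ≈ 1.175 × 10⁷ mm⁴

Split into non-overlapping primitives; take the origin at the lower-left of the bounding box.
Outer rectangle: 110 × 230, A = 25 300 mm², x = 55 mm, Ī = 25 510 833 mm⁴.
Inner void (subtracted): 92 × 212, A = 19 504 mm², x = 55 mm, Ī = 13 756 821 mm⁴.
By symmetry the centroid is at mid-width, x̄ = 55 mm.
All pieces are centred on the vertical centroidal axis, so I = ΣĪ (holes subtracted) = 11 754 012 mm⁴.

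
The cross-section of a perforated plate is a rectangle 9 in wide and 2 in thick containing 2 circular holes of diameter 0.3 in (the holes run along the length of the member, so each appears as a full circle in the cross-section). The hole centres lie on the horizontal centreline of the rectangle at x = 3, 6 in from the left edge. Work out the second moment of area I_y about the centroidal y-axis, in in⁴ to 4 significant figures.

I_y ≈ 121.2 in⁴

Split into non-overlapping primitives; take the origin at the lower-left of the bounding box.
Plate: 9 × 2, A = 18 in², x = 4.5 in, Ī = 121.5 in⁴.
Hole 1 (subtracted): ⌀0.3, A = 0.0706858 in², x = 3 in, Ī = 0.000397608 in⁴.
Hole 2 (subtracted): ⌀0.3, A = 0.0706858 in², x = 6 in, Ī = 0.000397608 in⁴.
By symmetry the centroid is at mid-width, x̄ = 4.5 in.
Transfer each piece to the centroidal y-axis using Ī + A·d² with d = x − 4.5:
  plate: d = 0 in → contributes +121.5 in⁴
  hole 1: d = -1.5 in → contributes −0.159441 in⁴
  hole 2: d = 1.5 in → contributes −0.159441 in⁴
Total I = 121.181 in⁴.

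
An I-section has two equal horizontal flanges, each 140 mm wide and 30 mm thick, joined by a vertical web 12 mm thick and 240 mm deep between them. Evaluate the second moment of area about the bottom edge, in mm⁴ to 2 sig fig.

Break the section into simple shapes (no overlaps), measuring from the bottom-left corner of the bounding box.
Bottom flange: 140 × 30, A = 4 200 mm², y = 15 mm, Ī = 315 000 mm⁴.
Web: 12 × 240, A = 2 880 mm², y = 150 mm, Ī = 13 824 000 mm⁴.
Top flange: 140 × 30, A = 4 200 mm², y = 285 mm, Ī = 315 000 mm⁴.
Transfer each piece to a horizontal axis along the bottom face using Ī + A·d² with d = y − 0:
  bottom flange: d = 15 mm → contributes +1 260 000 mm⁴
  web: d = 150 mm → contributes +78 624 000 mm⁴
  top flange: d = 285 mm → contributes +341 460 000 mm⁴
Total I = 421 344 000 mm⁴.

I_base ≈ 4.2 × 10⁸ mm⁴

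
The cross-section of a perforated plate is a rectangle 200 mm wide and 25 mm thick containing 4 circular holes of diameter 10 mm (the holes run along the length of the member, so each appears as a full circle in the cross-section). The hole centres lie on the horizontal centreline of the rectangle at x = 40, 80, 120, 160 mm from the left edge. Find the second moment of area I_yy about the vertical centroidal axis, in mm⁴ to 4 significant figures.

I_yy ≈ 1.604 × 10⁷ mm⁴

Decompose the section into non-overlapping parts with the origin at the bottom-left of its bounding rectangle.
Plate: 200 × 25, A = 5 000 mm², x = 100 mm, Ī = 16 666 667 mm⁴.
Hole 1 (subtracted): ⌀10, A = 78.5398 mm², x = 40 mm, Ī = 490.874 mm⁴.
Hole 2 (subtracted): ⌀10, A = 78.5398 mm², x = 80 mm, Ī = 490.874 mm⁴.
Hole 3 (subtracted): ⌀10, A = 78.5398 mm², x = 120 mm, Ī = 490.874 mm⁴.
Hole 4 (subtracted): ⌀10, A = 78.5398 mm², x = 160 mm, Ī = 490.874 mm⁴.
By symmetry the centroid is at mid-width, x̄ = 100 mm.
Transfer each piece to the vertical centroidal axis using Ī + A·d² with d = x − 100:
  plate: d = 0 mm → contributes +16 666 667 mm⁴
  hole 1: d = -60 mm → contributes −283 234 mm⁴
  hole 2: d = -20 mm → contributes −31906.8 mm⁴
  hole 3: d = 20 mm → contributes −31906.8 mm⁴
  hole 4: d = 60 mm → contributes −283 234 mm⁴
Total I = 16 036 385 mm⁴.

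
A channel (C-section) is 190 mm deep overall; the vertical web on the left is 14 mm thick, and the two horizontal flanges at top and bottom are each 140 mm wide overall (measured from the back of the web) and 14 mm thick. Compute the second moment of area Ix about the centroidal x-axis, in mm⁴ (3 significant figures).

Decompose the section into non-overlapping parts with the origin at the bottom-left of its bounding rectangle.
Web: 14 × 190, A = 2 660 mm², y = 95 mm, Ī = 8 002 167 mm⁴.
Top flange (beyond web): 126 × 14, A = 1 764 mm², y = 183 mm, Ī = 28 812 mm⁴.
Bottom flange (beyond web): 126 × 14, A = 1 764 mm², y = 7 mm, Ī = 28 812 mm⁴.
By symmetry the centroid is at mid-height, ȳ = 95 mm.
Transfer each piece to the centroidal x-axis using Ī + A·d² with d = y − 95:
  web: d = 0 mm → contributes +8 002 167 mm⁴
  top flange (beyond web): d = 88 mm → contributes +13 689 228 mm⁴
  bottom flange (beyond web): d = -88 mm → contributes +13 689 228 mm⁴
Total I = 35 380 623 mm⁴.

Ix ≈ 3.54 × 10⁷ mm⁴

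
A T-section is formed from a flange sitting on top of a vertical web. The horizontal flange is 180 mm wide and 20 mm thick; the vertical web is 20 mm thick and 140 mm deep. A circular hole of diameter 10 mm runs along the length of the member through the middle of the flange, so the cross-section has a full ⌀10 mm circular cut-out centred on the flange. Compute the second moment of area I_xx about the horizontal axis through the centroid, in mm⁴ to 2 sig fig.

Decompose the section into non-overlapping parts with the origin at the bottom-left of its bounding rectangle.
Flange: 180 × 20, A = 3 600 mm², y = 150 mm, Ī = 120 000 mm⁴.
Web: 20 × 140, A = 2 800 mm², y = 70 mm, Ī = 4 573 333 mm⁴.
Hole (subtracted): ⌀10, A = 78.54 mm², y = 150 mm, Ī = 490.9 mm⁴.
Centroid: ȳ = ΣA·y / ΣA = 114.6 mm.
Transfer each piece to the horizontal axis through the centroid using Ī + A·d² with d = y − 114.6:
  flange: d = 35.43 mm → contributes +4 640 263 mm⁴
  web: d = -44.57 mm → contributes +10 134 280 mm⁴
  hole: d = 35.43 mm → contributes −99 108 mm⁴
Total I = 14 675 436 mm⁴.

I_xx ≈ 1.5 × 10⁷ mm⁴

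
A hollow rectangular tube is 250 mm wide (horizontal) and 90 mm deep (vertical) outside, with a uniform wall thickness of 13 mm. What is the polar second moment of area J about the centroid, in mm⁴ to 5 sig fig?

Break the section into simple shapes (no overlaps), measuring from the bottom-left corner of the bounding box.
Outer rectangle: 250 × 90, A = 22 500 mm², y = 45 mm, Ī = 15 187 500 mm⁴.
Inner void (subtracted): 224 × 64, A = 14 336 mm², y = 45 mm, Ī = 4 893 355 mm⁴.
By symmetry the centroid is at mid-height, ȳ = 45 mm.
All pieces are centred on the centroidal x-axis, so I = ΣĪ (holes subtracted) = 10 294 145 mm⁴.
Repeating about the centroidal y-axis gives I_y = 57 243 905 mm⁴.
Polar second moment: J = I_x + I_y = 67 538 051 mm⁴.

J ≈ 6.7538 × 10⁷ mm⁴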